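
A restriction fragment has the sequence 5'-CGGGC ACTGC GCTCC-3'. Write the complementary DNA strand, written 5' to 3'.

5'-GGAGCGCAGTGCCCG-3'

Pairing A↔T and G↔C gives GCCCGTGACGCGAGG, running 3'→5'. Reverse for the 5'→3' convention.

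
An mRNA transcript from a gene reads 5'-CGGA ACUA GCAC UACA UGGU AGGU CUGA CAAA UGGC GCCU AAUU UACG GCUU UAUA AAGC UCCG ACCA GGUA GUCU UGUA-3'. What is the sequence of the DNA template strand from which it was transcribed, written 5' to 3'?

5'-TACAAGACTACCTGGTCGGAGCTTTATAAAGCCGTAAATTAGGCGCCATTTGTCAGACCTACCATGTAGTGCTAGTTCCG-3'

Replace U with T to get the coding DNA strand: CGGAACTAGCACTACATGGTAGGTCTGACAAATGGCGCCTAATTTACGGCTTTATAAAGCTCCGACCAGGTAGTCTTGTA. The template strand is its reverse complement (complement GCCTTGATCGTGATGTACCATCCAGACTGTTTACCGCGGATTAAATGCCGAAATATTTCGAGGCTGGTCCATCAGAACAT, then reverse).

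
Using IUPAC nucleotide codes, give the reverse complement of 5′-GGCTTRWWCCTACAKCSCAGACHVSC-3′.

Standard pairs A↔T, G↔C; ambiguity codes pair R↔Y, K↔M, W↔W, S↔S, H↔D, V↔B. Complement (CCGAAYWWGGATGTMGSGTCTGDBSG), then reverse for 5'→3'.

5'-GSBDGTCTGSGMTGTAGGWWYAAGCC-3'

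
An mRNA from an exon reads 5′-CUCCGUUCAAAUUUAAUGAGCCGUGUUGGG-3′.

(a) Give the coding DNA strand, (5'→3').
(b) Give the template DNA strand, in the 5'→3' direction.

(a) The coding strand matches the mRNA with U→T.
(b) The template strand is the reverse complement of the coding strand.

(a) 5'-CTCCGTTCAAATTTAATGAGCCGTGTTGGG-3'
(b) 5'-CCCAACACGGCTCATTAAATTTGAACGGAG-3'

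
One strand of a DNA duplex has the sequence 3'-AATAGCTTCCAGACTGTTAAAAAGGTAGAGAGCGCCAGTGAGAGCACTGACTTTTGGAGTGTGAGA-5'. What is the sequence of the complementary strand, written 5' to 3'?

The strand is given 3'→5', so its complement runs 5'→3' in the same left-to-right order: pair each base A↔T, G↔C.

5'-TTATCGAAGGTCTGACAATTTTTCCATCTCTCGCGGTCACTCTCGTGACTGAAAACCTCACACTCT-3'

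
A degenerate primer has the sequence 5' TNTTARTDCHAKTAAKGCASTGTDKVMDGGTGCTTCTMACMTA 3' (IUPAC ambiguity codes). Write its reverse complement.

5'-TAKGTKAGAAGCACCHKBMHACASTGCMTTAMTDGHAYTAANA-3'

Standard pairs A↔T, G↔C; ambiguity codes pair R↔Y, M↔K, S↔S, D↔H, V↔B, N↔N. Complement (ANAATYAHGDTMATTMCGTSACAHMBKHCCACGAAGAKTGKAT), then reverse for 5'→3'.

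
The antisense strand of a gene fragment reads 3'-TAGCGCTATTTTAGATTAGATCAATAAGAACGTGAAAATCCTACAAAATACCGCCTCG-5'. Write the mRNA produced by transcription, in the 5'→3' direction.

5'-AUCGCGAUAAAAUCUAAUCUAGUUAUUCUUGCACUUUUAGGAUGUUUUAUGGCGGAGC-3'

Reading the template 3'→5' as shown, RNA polymerase pairs each base (A→U, T→A, G↔C) to build mRNA 5'→3' directly.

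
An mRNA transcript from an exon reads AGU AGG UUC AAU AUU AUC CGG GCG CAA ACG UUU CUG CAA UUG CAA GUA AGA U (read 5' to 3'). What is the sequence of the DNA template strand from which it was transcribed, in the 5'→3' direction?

Replace U with T to get the coding DNA strand: AGTAGGTTCAATATTATCCGGGCGCAAACGTTTCTGCAATTGCAAGTAAGAT. The template strand is its reverse complement (complement TCATCCAAGTTATAATAGGCCCGCGTTTGCAAAGACGTTAACGTTCATTCTA, then reverse).

5'-ATCTTACTTGCAATTGCAGAAACGTTTGCGCCCGGATAATATTGAACCTACT-3'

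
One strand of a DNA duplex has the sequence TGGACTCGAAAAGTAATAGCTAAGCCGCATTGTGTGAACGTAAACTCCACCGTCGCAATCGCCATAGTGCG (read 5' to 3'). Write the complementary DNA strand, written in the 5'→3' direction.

Pairing A↔T and G↔C gives ACCTGAGCTTTTCATTATCGATTCGGCGTAACACACTTGCATTTGAGGTGGCAGCGTTAGCGGTATCACGC, running 3'→5'. Reverse for the 5'→3' convention.

5'-CGCACTATGGCGATTGCGACGGTGGAGTTTACGTTCACACAATGCGGCTTAGCTATTACTTTTCGAGTCCA-3'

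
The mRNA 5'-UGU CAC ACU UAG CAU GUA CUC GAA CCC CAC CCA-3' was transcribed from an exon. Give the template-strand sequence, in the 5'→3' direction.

Replace U with T to get the coding DNA strand: TGTCACACTTAGCATGTACTCGAACCCCACCCA. The template strand is its reverse complement (complement ACAGTGTGAATCGTACATGAGCTTGGGGTGGGT, then reverse).

5'-TGGGTGGGGTTCGAGTACATGCTAAGTGTGACA-3'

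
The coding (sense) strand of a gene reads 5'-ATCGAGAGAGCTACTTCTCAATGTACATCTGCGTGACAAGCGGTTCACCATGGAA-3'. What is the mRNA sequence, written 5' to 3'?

5'-AUCGAGAGAGCUACUUCUCAAUGUACAUCUGCGUGACAAGCGGUUCACCAUGGAA-3'

mRNA has the coding-strand sequence with U in place of T.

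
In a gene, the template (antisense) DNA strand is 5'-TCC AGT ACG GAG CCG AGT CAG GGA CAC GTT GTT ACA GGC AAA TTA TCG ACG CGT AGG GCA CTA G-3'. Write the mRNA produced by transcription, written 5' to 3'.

The mRNA has the sequence of the coding strand (reverse complement of the template) with T→U. Reverse complement of TCCAGTACGGAGCCGAGTCAGGGACACGTTGTTACAGGCAAATTATCGACGCGTAGGGCACTAG is CTAGTGCCCTACGCGTCGATAATTTGCCTGTAACAACGTGTCCCTGACTCGGCTCCGTACTGGA; then T→U.

5'-CUAGUGCCCUACGCGUCGAUAAUUUGCCUGUAACAACGUGUCCCUGACUCGGCUCCGUACUGGA-3'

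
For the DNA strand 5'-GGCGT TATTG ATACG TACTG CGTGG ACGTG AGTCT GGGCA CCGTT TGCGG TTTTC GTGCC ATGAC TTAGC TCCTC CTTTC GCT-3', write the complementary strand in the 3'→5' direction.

3'-CCGCAATAACTATGCATGACGCACCTGCACTCAGACCCGTGGCAAACGCCAAAAGCACGGTACTGAATCGAGGAGGAAAGCGA-5'

Base-pairing A↔T, G↔C gives the complement. The complementary strand is antiparallel, so paired with a 5'→3' strand it runs 3'→5'.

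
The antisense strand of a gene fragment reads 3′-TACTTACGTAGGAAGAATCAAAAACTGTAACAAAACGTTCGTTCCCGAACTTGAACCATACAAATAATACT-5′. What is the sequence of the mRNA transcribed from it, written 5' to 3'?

5'-AUGAAUGCAUCCUUCUUAGUUUUUGACAUUGUUUUGCAAGCAAGGGCUUGAACUUGGUAUGUUUAUUAUGA-3'

Reading the template 3'→5' as shown, RNA polymerase pairs each base (A→U, T→A, G↔C) to build mRNA 5'→3' directly.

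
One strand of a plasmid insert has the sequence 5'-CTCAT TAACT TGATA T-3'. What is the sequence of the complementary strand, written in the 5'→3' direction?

Pairing A↔T and G↔C gives GAGTAATTGAACTATA, running 3'→5'. Reverse for the 5'→3' convention.

5'-ATATCAAGTTAATGAG-3'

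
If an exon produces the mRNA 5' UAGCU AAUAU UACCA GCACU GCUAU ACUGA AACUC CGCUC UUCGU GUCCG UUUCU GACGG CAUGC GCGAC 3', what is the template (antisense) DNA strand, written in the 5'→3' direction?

5'-GTCGCGCATGCCGTCAGAAACGGACACGAAGAGCGGAGTTTCAGTATAGCAGTGCTGGTAATATTAGCTA-3'

Replace U with T to get the coding DNA strand: TAGCTAATATTACCAGCACTGCTATACTGAAACTCCGCTCTTCGTGTCCGTTTCTGACGGCATGCGCGAC. The template strand is its reverse complement (complement ATCGATTATAATGGTCGTGACGATATGACTTTGAGGCGAGAAGCACAGGCAAAGACTGCCGTACGCGCTG, then reverse).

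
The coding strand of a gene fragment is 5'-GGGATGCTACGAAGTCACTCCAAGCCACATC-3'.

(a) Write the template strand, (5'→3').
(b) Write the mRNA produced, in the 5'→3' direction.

(a) 5′-GATGTGGCTTGGAGTGACTTCGTAGCATCCC-3′
(b) 5'-GGGAUGCUACGAAGUCACUCCAAGCCACAUC-3'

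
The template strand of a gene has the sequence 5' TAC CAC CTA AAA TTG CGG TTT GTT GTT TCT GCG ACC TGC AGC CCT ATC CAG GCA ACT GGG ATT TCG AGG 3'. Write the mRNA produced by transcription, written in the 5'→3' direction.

5'-CCUCGAAAUCCCAGUUGCCUGGAUAGGGCUGCAGGUCGCAGAAACAACAAACCGCAAUUUUAGGUGGUA-3'

The mRNA has the sequence of the coding strand (reverse complement of the template) with T→U. Reverse complement of TACCACCTAAAATTGCGGTTTGTTGTTTCTGCGACCTGCAGCCCTATCCAGGCAACTGGGATTTCGAGG is CCTCGAAATCCCAGTTGCCTGGATAGGGCTGCAGGTCGCAGAAACAACAAACCGCAATTTTAGGTGGTA; then T→U.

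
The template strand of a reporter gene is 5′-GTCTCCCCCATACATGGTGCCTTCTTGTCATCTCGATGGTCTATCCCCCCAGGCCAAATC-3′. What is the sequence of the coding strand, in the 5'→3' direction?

5'-GATTTGGCCTGGGGGGATAGACCATCGAGATGACAAGAAGGCACCATGTATGGGGGAGAC-3'

The coding strand is complementary and antiparallel to the template: take the complement (A↔T, G↔C) and reverse.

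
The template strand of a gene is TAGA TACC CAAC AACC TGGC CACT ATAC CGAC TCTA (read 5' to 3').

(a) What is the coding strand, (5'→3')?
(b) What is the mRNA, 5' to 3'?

(a) 5'-TAGAGTCGGTATAGTGGCCAGGTTGTTGGGTATCTA-3'
(b) 5'-UAGAGUCGGUAUAGUGGCCAGGUUGUUGGGUAUCUA-3'

(a) The coding strand is the reverse complement of the template: complement ATCTATGGGTTGTTGGACCGGTGATATGGCTGAGAT, then reverse.
(b) mRNA has the coding-strand sequence with T→U.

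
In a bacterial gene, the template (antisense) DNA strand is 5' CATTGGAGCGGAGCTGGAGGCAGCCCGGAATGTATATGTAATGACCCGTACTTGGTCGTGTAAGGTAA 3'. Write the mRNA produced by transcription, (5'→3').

5'-UUACCUUACACGACCAAGUACGGGUCAUUACAUAUACAUUCCGGGCUGCCUCCAGCUCCGCUCCAAUG-3'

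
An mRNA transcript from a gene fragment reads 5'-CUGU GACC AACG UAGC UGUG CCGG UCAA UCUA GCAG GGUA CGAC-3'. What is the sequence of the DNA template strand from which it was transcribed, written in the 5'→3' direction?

Replace U with T to get the coding DNA strand: CTGTGACCAACGTAGCTGTGCCGGTCAATCTAGCAGGGTACGAC. The template strand is its reverse complement (complement GACACTGGTTGCATCGACACGGCCAGTTAGATCGTCCCATGCTG, then reverse).

5′-GTCGTACCCTGCTAGATTGACCGGCACAGCTACGTTGGTCACAG-3′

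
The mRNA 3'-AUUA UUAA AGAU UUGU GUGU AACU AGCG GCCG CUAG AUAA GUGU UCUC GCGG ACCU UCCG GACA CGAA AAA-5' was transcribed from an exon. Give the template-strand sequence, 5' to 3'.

Written 5'→3' the mRNA is AAAAAGCACAGGCCUUCCAGGCGCUCUUGUGAAUAGAUCGCCGGCGAUCAAUGUGUGUUUAGAAAUUAUUA, so the coding DNA strand is AAAAAGCACAGGCCTTCCAGGCGCTCTTGTGAATAGATCGCCGGCGATCAATGTGTGTTTAGAAATTATTA. The template is its reverse complement.

5′-TAATAATTTCTAAACACACATTGATCGCCGGCGATCTATTCACAAGAGCGCCTGGAAGGCCTGTGCTTTTT-3′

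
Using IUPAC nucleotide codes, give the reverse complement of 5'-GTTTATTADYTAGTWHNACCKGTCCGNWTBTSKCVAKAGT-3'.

5'-ACTMTBGMSAVAWNCGGACMGGTNDWACTARHTAATAAAC-3'

Standard pairs A↔T, G↔C; ambiguity codes pair Y↔R, K↔M, W↔W, S↔S, B↔V, D↔H, N↔N. Complement (CAAATAATHRATCAWDNTGGMCAGGCNWAVASMGBTMTCA), then reverse for 5'→3'.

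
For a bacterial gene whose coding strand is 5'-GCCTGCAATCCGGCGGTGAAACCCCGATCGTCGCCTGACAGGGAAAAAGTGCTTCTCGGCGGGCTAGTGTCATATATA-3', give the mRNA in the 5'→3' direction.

5'-GCCUGCAAUCCGGCGGUGAAACCCCGAUCGUCGCCUGACAGGGAAAAAGUGCUUCUCGGCGGGCUAGUGUCAUAUAUA-3'

The mRNA is synthesized from the template strand, so it matches the coding strand with T replaced by U.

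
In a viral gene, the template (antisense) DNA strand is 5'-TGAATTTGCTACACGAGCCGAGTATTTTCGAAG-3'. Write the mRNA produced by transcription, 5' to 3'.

5'-CUUCGAAAAUACUCGGCUCGUGUAGCAAAUUCA-3'

RNA polymerase reads the template 3'→5' and synthesizes mRNA 5'→3' by base-pairing (A→U, T→A, G↔C). The complement of the template is ACTTAAACGATGTGCTCGGCTCATAAAAGCTTC; antiparallel, so 5'→3' the coding strand is CTTCGAAAATACTCGGCTCGTGTAGCAAATTCA. Replace T with U for the mRNA.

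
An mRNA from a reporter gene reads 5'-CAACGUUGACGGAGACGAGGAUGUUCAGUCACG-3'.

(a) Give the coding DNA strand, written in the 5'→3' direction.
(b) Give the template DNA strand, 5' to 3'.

(a) The coding strand matches the mRNA with U→T.
(b) The template strand is the reverse complement of the coding strand.

(a) 5'-CAACGTTGACGGAGACGAGGATGTTCAGTCACG-3'
(b) 5'-CGTGACTGAACATCCTCGTCTCCGTCAACGTTG-3'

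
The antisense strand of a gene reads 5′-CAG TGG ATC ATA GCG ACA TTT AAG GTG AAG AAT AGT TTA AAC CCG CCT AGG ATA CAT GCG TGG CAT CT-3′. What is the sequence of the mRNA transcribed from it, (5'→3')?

RNA polymerase reads the template 3'→5' and synthesizes mRNA 5'→3' by base-pairing (A→U, T→A, G↔C). The complement of the template is GTCACCTAGTATCGCTGTAAATTCCACTTCTTATCAAATTTGGGCGGATCCTATGTACGCACCGTAGA; antiparallel, so 5'→3' the coding strand is AGATGCCACGCATGTATCCTAGGCGGGTTTAAACTATTCTTCACCTTAAATGTCGCTATGATCCACTG. Replace T with U for the mRNA.

5'-AGAUGCCACGCAUGUAUCCUAGGCGGGUUUAAACUAUUCUUCACCUUAAAUGUCGCUAUGAUCCACUG-3'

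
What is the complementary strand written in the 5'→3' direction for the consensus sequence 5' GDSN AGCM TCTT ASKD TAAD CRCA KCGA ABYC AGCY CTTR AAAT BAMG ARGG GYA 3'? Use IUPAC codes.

5'-TRCCCYTCKTVATTTYAAGRGCTGRVTTCGMTGYGHTTAHMSTAAGAKGCTNSHC-3'

Standard pairs A↔T, G↔C; ambiguity codes pair R↔Y, M↔K, S↔S, B↔V, D↔H, N↔N. Complement (CHSNTCGKAGAATSMHATTHGYGTMGCTTVRGTCGRGAAYTTTAVTKCTYCCCRT), then reverse for 5'→3'.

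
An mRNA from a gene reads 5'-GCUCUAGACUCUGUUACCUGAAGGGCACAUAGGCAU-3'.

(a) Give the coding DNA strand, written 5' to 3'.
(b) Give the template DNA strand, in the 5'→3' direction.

(a) 5'-GCTCTAGACTCTGTTACCTGAAGGGCACATAGGCAT-3'
(b) 5'-ATGCCTATGTGCCCTTCAGGTAACAGAGTCTAGAGC-3'

(a) The coding strand matches the mRNA with U→T.
(b) The template strand is the reverse complement of the coding strand.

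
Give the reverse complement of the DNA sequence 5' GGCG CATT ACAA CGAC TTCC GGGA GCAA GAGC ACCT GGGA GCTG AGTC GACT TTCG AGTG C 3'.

Complement each base (A↔T, G↔C): CCGCGTAATGTTGCTGAAGGCCCTCGTTCTCGTGGACCCTCGACTCAGCTGAAAGCTCACG. Then reverse.

5'-GCACTCGAAAGTCGACTCAGCTCCCAGGTGCTCTTGCTCCCGGAAGTCGTTGTAATGCGCC-3'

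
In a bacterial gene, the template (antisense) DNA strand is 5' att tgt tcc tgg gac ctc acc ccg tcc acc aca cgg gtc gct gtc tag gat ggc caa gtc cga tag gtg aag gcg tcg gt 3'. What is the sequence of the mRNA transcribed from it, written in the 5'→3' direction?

5'-ACCGACGCCUUCACCUAUCGGACUUGGCCAUCCUAGACAGCGACCCGUGUGGUGGACGGGGUGAGGUCCCAGGAACAAAU-3'

RNA polymerase reads the template 3'→5' and synthesizes mRNA 5'→3' by base-pairing (A→U, T→A, G↔C). The complement of the template is TAAACAAGGACCCTGGAGTGGGGCAGGTGGTGTGCCCAGCGACAGATCCTACCGGTTCAGGCTATCCACTTCCGCAGCCA; antiparallel, so 5'→3' the coding strand is ACCGACGCCTTCACCTATCGGACTTGGCCATCCTAGACAGCGACCCGTGTGGTGGACGGGGTGAGGTCCCAGGAACAAAT. Replace T with U for the mRNA.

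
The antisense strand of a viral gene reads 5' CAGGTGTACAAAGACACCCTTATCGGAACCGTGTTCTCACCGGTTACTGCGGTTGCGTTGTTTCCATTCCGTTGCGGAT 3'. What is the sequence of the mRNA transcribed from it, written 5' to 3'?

The mRNA has the sequence of the coding strand (reverse complement of the template) with T→U. Reverse complement of CAGGTGTACAAAGACACCCTTATCGGAACCGTGTTCTCACCGGTTACTGCGGTTGCGTTGTTTCCATTCCGTTGCGGAT is ATCCGCAACGGAATGGAAACAACGCAACCGCAGTAACCGGTGAGAACACGGTTCCGATAAGGGTGTCTTTGTACACCTG; then T→U.

5'-AUCCGCAACGGAAUGGAAACAACGCAACCGCAGUAACCGGUGAGAACACGGUUCCGAUAAGGGUGUCUUUGUACACCUG-3'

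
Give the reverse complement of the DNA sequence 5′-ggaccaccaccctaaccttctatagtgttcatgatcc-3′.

Reading the sequence 3'→5' and pairing each base (A↔T, G↔C) gives the reverse complement directly.

5'-GGATCATGAACACTATAGAAGGTTAGGGTGGTGGTCC-3'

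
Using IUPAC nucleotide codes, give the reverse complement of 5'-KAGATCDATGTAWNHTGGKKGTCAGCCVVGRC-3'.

5′-GYCBBGGCTGACMMCCADNWTACATHGATCTM-3′

Standard pairs A↔T, G↔C; ambiguity codes pair R↔Y, K↔M, W↔W, D↔H, V↔B, N↔N. Complement (MTCTAGHTACATWNDACCMMCAGTCGGBBCYG), then reverse for 5'→3'.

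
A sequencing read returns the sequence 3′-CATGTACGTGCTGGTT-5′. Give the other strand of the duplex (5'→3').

5'-GTACATGCACGACCAA-3'

The strand is given 3'→5', so its complement runs 5'→3' in the same left-to-right order: pair each base A↔T, G↔C.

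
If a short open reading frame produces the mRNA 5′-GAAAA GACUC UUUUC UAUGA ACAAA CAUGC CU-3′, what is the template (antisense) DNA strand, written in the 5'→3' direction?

5′-AGGCATGTTTGTTCATAGAAAAGAGTCTTTTC-3′

Replace U with T to get the coding DNA strand: GAAAAGACTCTTTTCTATGAACAAACATGCCT. The template strand is its reverse complement (complement CTTTTCTGAGAAAAGATACTTGTTTGTACGGA, then reverse).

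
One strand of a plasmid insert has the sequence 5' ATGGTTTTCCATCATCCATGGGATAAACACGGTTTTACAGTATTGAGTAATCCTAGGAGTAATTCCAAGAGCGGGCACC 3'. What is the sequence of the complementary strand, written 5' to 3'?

5'-GGTGCCCGCTCTTGGAATTACTCCTAGGATTACTCAATACTGTAAAACCGTGTTTATCCCATGGATGATGGAAAACCAT-3'

Pairing A↔T and G↔C gives TACCAAAAGGTAGTAGGTACCCTATTTGTGCCAAAATGTCATAACTCATTAGGATCCTCATTAAGGTTCTCGCCCGTGG, running 3'→5'. Reverse for the 5'→3' convention.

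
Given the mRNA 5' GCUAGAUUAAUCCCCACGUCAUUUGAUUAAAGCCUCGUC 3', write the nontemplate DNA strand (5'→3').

The coding DNA strand has the same 5'→3' sequence as the mRNA with U replaced by T.

5'-GCTAGATTAATCCCCACGTCATTTGATTAAAGCCTCGTC-3'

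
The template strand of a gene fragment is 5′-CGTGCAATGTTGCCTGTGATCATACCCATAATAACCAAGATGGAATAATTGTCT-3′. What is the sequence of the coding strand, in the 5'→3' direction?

The coding strand is complementary and antiparallel to the template: take the complement (A↔T, G↔C) and reverse.

5′-AGACAATTATTCCATCTTGGTTATTATGGGTATGATCACAGGCAACATTGCACG-3′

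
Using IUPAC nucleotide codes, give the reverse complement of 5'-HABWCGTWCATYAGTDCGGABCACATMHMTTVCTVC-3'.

Standard pairs A↔T, G↔C; ambiguity codes pair Y↔R, M↔K, W↔W, B↔V, D↔H. Complement (DTVWGCAWGTARTCAHGCCTVGTGTAKDKAABGABG), then reverse for 5'→3'.

5'-GBAGBAAKDKATGTGVTCCGHACTRATGWACGWVTD-3'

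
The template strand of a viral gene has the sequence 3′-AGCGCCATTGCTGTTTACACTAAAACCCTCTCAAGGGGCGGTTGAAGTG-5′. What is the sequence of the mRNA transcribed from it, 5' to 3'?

5′-UCGCGGUAACGACAAAUGUGAUUUUGGGAGAGUUCCCCGCCAACUUCAC-3′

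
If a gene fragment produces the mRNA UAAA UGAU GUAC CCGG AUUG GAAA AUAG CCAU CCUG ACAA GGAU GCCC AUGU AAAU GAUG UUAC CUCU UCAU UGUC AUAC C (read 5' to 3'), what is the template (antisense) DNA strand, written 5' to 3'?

5'-GGTATGACAATGAAGAGGTAACATCATTTACATGGGCATCCTTGTCAGGATGGCTATTTTCCAATCCGGGTACATCATTTA-3'

Replace U with T to get the coding DNA strand: TAAATGATGTACCCGGATTGGAAAATAGCCATCCTGACAAGGATGCCCATGTAAATGATGTTACCTCTTCATTGTCATACC. The template strand is its reverse complement (complement ATTTACTACATGGGCCTAACCTTTTATCGGTAGGACTGTTCCTACGGGTACATTTACTACAATGGAGAAGTAACAGTATGG, then reverse).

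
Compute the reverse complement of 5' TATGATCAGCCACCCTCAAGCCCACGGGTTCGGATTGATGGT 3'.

5'-ACCATCAATCCGAACCCGTGGGCTTGAGGGTGGCTGATCATA-3'

Complement each base (A↔T, G↔C): ATACTAGTCGGTGGGAGTTCGGGTGCCCAAGCCTAACTACCA. Then reverse.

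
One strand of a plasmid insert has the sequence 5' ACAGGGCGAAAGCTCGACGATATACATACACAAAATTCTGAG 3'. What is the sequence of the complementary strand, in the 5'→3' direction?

5'-CTCAGAATTTTGTGTATGTATATCGTCGAGCTTTCGCCCTGT-3'

The complement of ACAGGGCGAAAGCTCGACGATATACATACACAAAATTCTGAG is TGTCCCGCTTTCGAGCTGCTATATGTATGTGTTTTAAGACTC (A↔T, G↔C). DNA strands are antiparallel, so the complementary strand runs 3'→5'; reversing gives the 5'→3' form.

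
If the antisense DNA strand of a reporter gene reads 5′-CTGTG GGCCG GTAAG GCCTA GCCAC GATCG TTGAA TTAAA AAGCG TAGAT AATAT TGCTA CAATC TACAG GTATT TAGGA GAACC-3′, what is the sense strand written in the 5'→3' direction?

5'-GGTTCTCCTAAATACCTGTAGATTGTAGCAATATTATCTACGCTTTTTAATTCAACGATCGTGGCTAGGCCTTACCGGCCCACAG-3'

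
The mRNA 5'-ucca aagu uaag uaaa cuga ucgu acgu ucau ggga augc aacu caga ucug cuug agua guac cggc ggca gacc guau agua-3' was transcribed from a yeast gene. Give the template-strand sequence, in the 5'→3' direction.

Replace U with T to get the coding DNA strand: TCCAAAGTTAAGTAAACTGATCGTACGTTCATGGGAATGCAACTCAGATCTGCTTGAGTAGTACCGGCGGCAGACCGTATAGTA. The template strand is its reverse complement (complement AGGTTTCAATTCATTTGACTAGCATGCAAGTACCCTTACGTTGAGTCTAGACGAACTCATCATGGCCGCCGTCTGGCATATCAT, then reverse).

5'-TACTATACGGTCTGCCGCCGGTACTACTCAAGCAGATCTGAGTTGCATTCCCATGAACGTACGATCAGTTTACTTAACTTTGGA-3'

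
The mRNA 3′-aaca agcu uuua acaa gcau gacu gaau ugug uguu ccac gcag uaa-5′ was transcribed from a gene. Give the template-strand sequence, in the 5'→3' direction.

5'-TTGTTCGAAAATTGTTCGTACTGACTTAACACACAAGGTGCGTCATT-3'

Written 5'→3' the mRNA is AAUGACGCACCUUGUGUGUUAAGUCAGUACGAACAAUUUUCGAACAA, so the coding DNA strand is AATGACGCACCTTGTGTGTTAAGTCAGTACGAACAATTTTCGAACAA. The template is its reverse complement.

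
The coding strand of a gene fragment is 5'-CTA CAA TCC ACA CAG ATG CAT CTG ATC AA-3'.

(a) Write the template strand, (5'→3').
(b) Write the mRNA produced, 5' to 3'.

(a) The template strand is the reverse complement of the coding strand: complement GATGTTAGGTGTGTCTACGTAGACTAGTT, then reverse.
(b) mRNA matches the coding strand with T→U.

(a) 5'-TTGATCAGATGCATCTGTGTGGATTGTAG-3'
(b) 5'-CUACAAUCCACACAGAUGCAUCUGAUCAA-3'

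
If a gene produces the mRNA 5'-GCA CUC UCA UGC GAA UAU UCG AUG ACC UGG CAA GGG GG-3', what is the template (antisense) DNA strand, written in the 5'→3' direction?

5'-CCCCCTTGCCAGGTCATCGAATATTCGCATGAGAGTGC-3'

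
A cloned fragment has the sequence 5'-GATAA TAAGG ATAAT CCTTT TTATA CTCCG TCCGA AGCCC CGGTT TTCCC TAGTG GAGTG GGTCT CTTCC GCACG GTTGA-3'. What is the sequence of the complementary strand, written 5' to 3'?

Pairing A↔T and G↔C gives CTATTATTCCTATTAGGAAAAATATGAGGCAGGCTTCGGGGCCAAAAGGGATCACCTCACCCAGAGAAGGCGTGCCAACT, running 3'→5'. Reverse for the 5'→3' convention.

5'-TCAACCGTGCGGAAGAGACCCACTCCACTAGGGAAAACCGGGGCTTCGGACGGAGTATAAAAAGGATTATCCTTATTATC-3'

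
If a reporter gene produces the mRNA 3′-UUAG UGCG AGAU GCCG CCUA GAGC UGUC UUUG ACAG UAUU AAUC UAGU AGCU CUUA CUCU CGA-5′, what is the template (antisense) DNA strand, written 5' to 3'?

5'-AATCACGCTCTACGGCGGATCTCGACAGAAACTGTCATAATTAGATCATCGAGAATGAGAGCT-3'

Written 5'→3' the mRNA is AGCUCUCAUUCUCGAUGAUCUAAUUAUGACAGUUUCUGUCGAGAUCCGCCGUAGAGCGUGAUU, so the coding DNA strand is AGCTCTCATTCTCGATGATCTAATTATGACAGTTTCTGTCGAGATCCGCCGTAGAGCGTGATT. The template is its reverse complement.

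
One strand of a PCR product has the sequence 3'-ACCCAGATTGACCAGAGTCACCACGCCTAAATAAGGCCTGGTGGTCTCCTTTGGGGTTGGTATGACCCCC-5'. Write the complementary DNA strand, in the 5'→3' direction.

5'-TGGGTCTAACTGGTCTCAGTGGTGCGGATTTATTCCGGACCACCAGAGGAAACCCCAACCATACTGGGGG-3'

The strand is given 3'→5', so its complement runs 5'→3' in the same left-to-right order: pair each base A↔T, G↔C.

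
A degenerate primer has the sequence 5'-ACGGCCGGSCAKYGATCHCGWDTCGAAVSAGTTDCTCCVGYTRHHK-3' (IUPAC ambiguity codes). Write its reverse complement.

5'-MDDYARCBGGAGHAACTSBTTCGAHWCGDGATCRMTGSCCGGCCGT-3'

Standard pairs A↔T, G↔C; ambiguity codes pair R↔Y, K↔M, W↔W, S↔S, D↔H, V↔B. Complement (TGCCGGCCSGTMRCTAGDGCWHAGCTTBSTCAAHGAGGBCRAYDDM), then reverse for 5'→3'.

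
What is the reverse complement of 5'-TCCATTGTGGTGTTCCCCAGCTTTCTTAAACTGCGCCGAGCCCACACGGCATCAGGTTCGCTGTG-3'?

5'-CACAGCGAACCTGATGCCGTGTGGGCTCGGCGCAGTTTAAGAAAGCTGGGGAACACCACAATGGA-3'

Reading the sequence 3'→5' and pairing each base (A↔T, G↔C) gives the reverse complement directly.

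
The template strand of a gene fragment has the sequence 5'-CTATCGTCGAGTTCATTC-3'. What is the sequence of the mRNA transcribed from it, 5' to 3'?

5'-GAAUGAACUCGACGAUAG-3'

RNA polymerase reads the template 3'→5' and synthesizes mRNA 5'→3' by base-pairing (A→U, T→A, G↔C). The complement of the template is GATAGCAGCTCAAGTAAG; antiparallel, so 5'→3' the coding strand is GAATGAACTCGACGATAG. Replace T with U for the mRNA.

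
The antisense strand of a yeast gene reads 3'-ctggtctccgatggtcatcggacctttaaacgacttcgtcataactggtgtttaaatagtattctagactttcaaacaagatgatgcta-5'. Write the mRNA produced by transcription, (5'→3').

5'-GACCAGAGGCUACCAGUAGCCUGGAAAUUUGCUGAAGCAGUAUUGACCACAAAUUUAUCAUAAGAUCUGAAAGUUUGUUCUACUACGAU-3'

Reading the template 3'→5' as shown, RNA polymerase pairs each base (A→U, T→A, G↔C) to build mRNA 5'→3' directly.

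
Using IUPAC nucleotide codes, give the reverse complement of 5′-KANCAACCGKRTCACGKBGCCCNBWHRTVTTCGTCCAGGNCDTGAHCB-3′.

5'-VGDTCAHGNCCTGGACGAABAYDWVNGGGCVMCGTGAYMCGGTTGNTM-3'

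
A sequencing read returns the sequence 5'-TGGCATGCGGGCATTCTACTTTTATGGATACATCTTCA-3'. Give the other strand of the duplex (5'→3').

5'-TGAAGATGTATCCATAAAAGTAGAATGCCCGCATGCCA-3'

Pairing A↔T and G↔C gives ACCGTACGCCCGTAAGATGAAAATACCTATGTAGAAGT, running 3'→5'. Reverse for the 5'→3' convention.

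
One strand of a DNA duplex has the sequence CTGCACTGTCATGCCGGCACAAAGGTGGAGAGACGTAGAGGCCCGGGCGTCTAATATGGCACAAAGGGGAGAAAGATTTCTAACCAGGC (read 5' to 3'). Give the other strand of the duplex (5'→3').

The complement of CTGCACTGTCATGCCGGCACAAAGGTGGAGAGACGTAGAGGCCCGGGCGTCTAATATGGCACAAAGGGGAGAAAGATTTCTAACCAGGC is GACGTGACAGTACGGCCGTGTTTCCACCTCTCTGCATCTCCGGGCCCGCAGATTATACCGTGTTTCCCCTCTTTCTAAAGATTGGTCCG (A↔T, G↔C). DNA strands are antiparallel, so the complementary strand runs 3'→5'; reversing gives the 5'→3' form.

5'-GCCTGGTTAGAAATCTTTCTCCCCTTTGTGCCATATTAGACGCCCGGGCCTCTACGTCTCTCCACCTTTGTGCCGGCATGACAGTGCAG-3'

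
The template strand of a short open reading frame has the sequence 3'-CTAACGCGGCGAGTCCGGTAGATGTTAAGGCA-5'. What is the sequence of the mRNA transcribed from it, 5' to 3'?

5'-GAUUGCGCCGCUCAGGCCAUCUACAAUUCCGU-3'

Reading the template 3'→5' as shown, RNA polymerase pairs each base (A→U, T→A, G↔C) to build mRNA 5'→3' directly.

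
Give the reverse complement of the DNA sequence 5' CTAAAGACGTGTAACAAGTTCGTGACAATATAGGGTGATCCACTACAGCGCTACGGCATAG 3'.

5′-CTATGCCGTAGCGCTGTAGTGGATCACCCTATATTGTCACGAACTTGTTACACGTCTTTAG-3′

Reading the sequence 3'→5' and pairing each base (A↔T, G↔C) gives the reverse complement directly.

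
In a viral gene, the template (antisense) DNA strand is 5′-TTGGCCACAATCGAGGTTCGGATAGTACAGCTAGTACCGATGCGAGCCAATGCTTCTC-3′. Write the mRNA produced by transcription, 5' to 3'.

5'-GAGAAGCAUUGGCUCGCAUCGGUACUAGCUGUACUAUCCGAACCUCGAUUGUGGCCAA-3'

The mRNA has the sequence of the coding strand (reverse complement of the template) with T→U. Reverse complement of TTGGCCACAATCGAGGTTCGGATAGTACAGCTAGTACCGATGCGAGCCAATGCTTCTC is GAGAAGCATTGGCTCGCATCGGTACTAGCTGTACTATCCGAACCTCGATTGTGGCCAA; then T→U.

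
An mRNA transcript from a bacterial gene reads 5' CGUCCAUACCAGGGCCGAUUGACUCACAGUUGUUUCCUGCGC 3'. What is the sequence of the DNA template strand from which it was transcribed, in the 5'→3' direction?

5'-GCGCAGGAAACAACTGTGAGTCAATCGGCCCTGGTATGGACG-3'

Replace U with T to get the coding DNA strand: CGTCCATACCAGGGCCGATTGACTCACAGTTGTTTCCTGCGC. The template strand is its reverse complement (complement GCAGGTATGGTCCCGGCTAACTGAGTGTCAACAAAGGACGCG, then reverse).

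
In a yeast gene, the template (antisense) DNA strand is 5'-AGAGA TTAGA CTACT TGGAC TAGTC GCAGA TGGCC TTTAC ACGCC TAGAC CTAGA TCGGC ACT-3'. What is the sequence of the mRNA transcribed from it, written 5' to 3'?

RNA polymerase reads the template 3'→5' and synthesizes mRNA 5'→3' by base-pairing (A→U, T→A, G↔C). The complement of the template is TCTCTAATCTGATGAACCTGATCAGCGTCTACCGGAAATGTGCGGATCTGGATCTAGCCGTGA; antiparallel, so 5'→3' the coding strand is AGTGCCGATCTAGGTCTAGGCGTGTAAAGGCCATCTGCGACTAGTCCAAGTAGTCTAATCTCT. Replace T with U for the mRNA.

5'-AGUGCCGAUCUAGGUCUAGGCGUGUAAAGGCCAUCUGCGACUAGUCCAAGUAGUCUAAUCUCU-3'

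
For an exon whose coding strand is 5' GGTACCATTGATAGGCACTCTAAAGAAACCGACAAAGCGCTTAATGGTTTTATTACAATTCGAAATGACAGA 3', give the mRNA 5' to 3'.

5′-GGUACCAUUGAUAGGCACUCUAAAGAAACCGACAAAGCGCUUAAUGGUUUUAUUACAAUUCGAAAUGACAGA-3′

mRNA has the coding-strand sequence with U in place of T.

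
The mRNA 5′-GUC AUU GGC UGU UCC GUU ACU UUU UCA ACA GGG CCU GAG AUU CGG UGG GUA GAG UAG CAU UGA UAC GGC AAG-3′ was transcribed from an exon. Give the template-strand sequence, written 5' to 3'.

Replace U with T to get the coding DNA strand: GTCATTGGCTGTTCCGTTACTTTTTCAACAGGGCCTGAGATTCGGTGGGTAGAGTAGCATTGATACGGCAAG. The template strand is its reverse complement (complement CAGTAACCGACAAGGCAATGAAAAAGTTGTCCCGGACTCTAAGCCACCCATCTCATCGTAACTATGCCGTTC, then reverse).

5'-CTTGCCGTATCAATGCTACTCTACCCACCGAATCTCAGGCCCTGTTGAAAAAGTAACGGAACAGCCAATGAC-3'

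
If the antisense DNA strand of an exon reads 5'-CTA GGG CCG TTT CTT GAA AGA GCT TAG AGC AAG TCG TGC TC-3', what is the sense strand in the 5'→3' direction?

The coding strand is complementary and antiparallel to the template: take the complement (A↔T, G↔C) and reverse.

5'-GAGCACGACTTGCTCTAAGCTCTTTCAAGAAACGGCCCTAG-3'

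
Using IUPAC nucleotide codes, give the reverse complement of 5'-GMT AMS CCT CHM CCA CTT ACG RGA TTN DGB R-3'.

Standard pairs A↔T, G↔C; ambiguity codes pair R↔Y, M↔K, S↔S, B↔V, D↔H, N↔N. Complement (CKATKSGGAGDKGGTGAATGCYCTAANHCVY), then reverse for 5'→3'.

5′-YVCHNAATCYCGTAAGTGGKDGAGGSKTAKC-3′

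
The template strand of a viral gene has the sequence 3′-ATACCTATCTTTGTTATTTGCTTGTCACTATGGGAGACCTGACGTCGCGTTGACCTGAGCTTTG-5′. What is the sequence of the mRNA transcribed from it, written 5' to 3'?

Reading the template 3'→5' as shown, RNA polymerase pairs each base (A→U, T→A, G↔C) to build mRNA 5'→3' directly.

5'-UAUGGAUAGAAACAAUAAACGAACAGUGAUACCCUCUGGACUGCAGCGCAACUGGACUCGAAAC-3'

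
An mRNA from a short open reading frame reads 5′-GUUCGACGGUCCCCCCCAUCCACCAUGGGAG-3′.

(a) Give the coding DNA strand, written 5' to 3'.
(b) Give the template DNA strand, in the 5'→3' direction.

(a) The coding strand matches the mRNA with U→T.
(b) The template strand is the reverse complement of the coding strand.

(a) 5'-GTTCGACGGTCCCCCCCATCCACCATGGGAG-3'
(b) 5'-CTCCCATGGTGGATGGGGGGGACCGTCGAAC-3'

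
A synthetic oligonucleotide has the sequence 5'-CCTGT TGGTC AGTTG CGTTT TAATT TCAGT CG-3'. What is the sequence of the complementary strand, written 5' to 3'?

5'-CGACTGAAATTAAAACGCAACTGACCAACAGG-3'

The complement of CCTGTTGGTCAGTTGCGTTTTAATTTCAGTCG is GGACAACCAGTCAACGCAAAATTAAAGTCAGC (A↔T, G↔C). DNA strands are antiparallel, so the complementary strand runs 3'→5'; reversing gives the 5'→3' form.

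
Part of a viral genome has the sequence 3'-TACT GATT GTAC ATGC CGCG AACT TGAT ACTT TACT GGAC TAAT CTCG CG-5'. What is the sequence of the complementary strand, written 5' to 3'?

The strand is given 3'→5', so its complement runs 5'→3' in the same left-to-right order: pair each base A↔T, G↔C.

5'-ATGACTAACATGTACGGCGCTTGAACTATGAAATGACCTGATTAGAGCGC-3'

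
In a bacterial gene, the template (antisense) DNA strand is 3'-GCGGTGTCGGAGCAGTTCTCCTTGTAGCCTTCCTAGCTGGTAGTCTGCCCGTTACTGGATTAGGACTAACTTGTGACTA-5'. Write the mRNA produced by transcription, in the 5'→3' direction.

5'-CGCCACAGCCUCGUCAAGAGGAACAUCGGAAGGAUCGACCAUCAGACGGGCAAUGACCUAAUCCUGAUUGAACACUGAU-3'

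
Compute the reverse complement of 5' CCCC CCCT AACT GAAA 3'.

Reading the sequence 3'→5' and pairing each base (A↔T, G↔C) gives the reverse complement directly.

5'-TTTCAGTTAGGGGGGG-3'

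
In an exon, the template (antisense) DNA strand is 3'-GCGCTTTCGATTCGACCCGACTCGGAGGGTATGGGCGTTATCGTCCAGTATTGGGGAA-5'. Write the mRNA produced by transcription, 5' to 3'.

Reading the template 3'→5' as shown, RNA polymerase pairs each base (A→U, T→A, G↔C) to build mRNA 5'→3' directly.

5'-CGCGAAAGCUAAGCUGGGCUGAGCCUCCCAUACCCGCAAUAGCAGGUCAUAACCCCUU-3'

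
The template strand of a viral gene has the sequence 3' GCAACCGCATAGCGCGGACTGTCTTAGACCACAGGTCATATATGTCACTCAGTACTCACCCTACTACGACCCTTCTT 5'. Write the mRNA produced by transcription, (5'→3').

5'-CGUUGGCGUAUCGCGCCUGACAGAAUCUGGUGUCCAGUAUAUACAGUGAGUCAUGAGUGGGAUGAUGCUGGGAAGAA-3'

Reading the template 3'→5' as shown, RNA polymerase pairs each base (A→U, T→A, G↔C) to build mRNA 5'→3' directly.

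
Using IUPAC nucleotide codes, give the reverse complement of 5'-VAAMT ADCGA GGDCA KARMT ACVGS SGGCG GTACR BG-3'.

5′-CVYGTACCGCCSSCBGTAKYTMTGHCCTCGHTAKTTB-3′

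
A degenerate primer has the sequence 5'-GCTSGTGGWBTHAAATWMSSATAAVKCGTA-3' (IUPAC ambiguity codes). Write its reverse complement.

5'-TACGMBTTATSSKWATTTDAVWCCACSAGC-3'

Standard pairs A↔T, G↔C; ambiguity codes pair M↔K, W↔W, S↔S, B↔V, H↔D. Complement (CGASCACCWVADTTTAWKSSTATTBMGCAT), then reverse for 5'→3'.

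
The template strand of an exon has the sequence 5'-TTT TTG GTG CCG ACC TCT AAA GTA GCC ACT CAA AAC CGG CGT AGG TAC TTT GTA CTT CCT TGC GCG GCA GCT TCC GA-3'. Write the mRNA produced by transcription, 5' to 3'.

The mRNA has the sequence of the coding strand (reverse complement of the template) with T→U. Reverse complement of TTTTTGGTGCCGACCTCTAAAGTAGCCACTCAAAACCGGCGTAGGTACTTTGTACTTCCTTGCGCGGCAGCTTCCGA is TCGGAAGCTGCCGCGCAAGGAAGTACAAAGTACCTACGCCGGTTTTGAGTGGCTACTTTAGAGGTCGGCACCAAAAA; then T→U.

5′-UCGGAAGCUGCCGCGCAAGGAAGUACAAAGUACCUACGCCGGUUUUGAGUGGCUACUUUAGAGGUCGGCACCAAAAA-3′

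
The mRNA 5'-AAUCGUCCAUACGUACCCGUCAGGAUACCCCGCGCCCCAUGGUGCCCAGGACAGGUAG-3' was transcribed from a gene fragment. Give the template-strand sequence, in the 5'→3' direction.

5'-CTACCTGTCCTGGGCACCATGGGGCGCGGGGTATCCTGACGGGTACGTATGGACGATT-3'

Replace U with T to get the coding DNA strand: AATCGTCCATACGTACCCGTCAGGATACCCCGCGCCCCATGGTGCCCAGGACAGGTAG. The template strand is its reverse complement (complement TTAGCAGGTATGCATGGGCAGTCCTATGGGGCGCGGGGTACCACGGGTCCTGTCCATC, then reverse).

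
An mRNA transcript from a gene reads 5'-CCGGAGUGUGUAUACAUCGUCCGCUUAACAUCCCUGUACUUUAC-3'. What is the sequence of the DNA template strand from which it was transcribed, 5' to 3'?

Replace U with T to get the coding DNA strand: CCGGAGTGTGTATACATCGTCCGCTTAACATCCCTGTACTTTAC. The template strand is its reverse complement (complement GGCCTCACACATATGTAGCAGGCGAATTGTAGGGACATGAAATG, then reverse).

5'-GTAAAGTACAGGGATGTTAAGCGGACGATGTATACACACTCCGG-3'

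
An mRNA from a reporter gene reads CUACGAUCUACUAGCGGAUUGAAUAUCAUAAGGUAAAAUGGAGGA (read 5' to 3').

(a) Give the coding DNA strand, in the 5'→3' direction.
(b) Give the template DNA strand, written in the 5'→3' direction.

(a) The coding strand matches the mRNA with U→T.
(b) The template strand is the reverse complement of the coding strand.

(a) 5'-CTACGATCTACTAGCGGATTGAATATCATAAGGTAAAATGGAGGA-3'
(b) 5'-TCCTCCATTTTACCTTATGATATTCAATCCGCTAGTAGATCGTAG-3'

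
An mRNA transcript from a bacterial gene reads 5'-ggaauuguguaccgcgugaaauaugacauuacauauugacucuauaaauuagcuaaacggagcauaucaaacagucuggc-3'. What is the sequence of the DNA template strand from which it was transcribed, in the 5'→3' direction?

Replace U with T to get the coding DNA strand: GGAATTGTGTACCGCGTGAAATATGACATTACATATTGACTCTATAAATTAGCTAAACGGAGCATATCAAACAGTCTGGC. The template strand is its reverse complement (complement CCTTAACACATGGCGCACTTTATACTGTAATGTATAACTGAGATATTTAATCGATTTGCCTCGTATAGTTTGTCAGACCG, then reverse).

5'-GCCAGACTGTTTGATATGCTCCGTTTAGCTAATTTATAGAGTCAATATGTAATGTCATATTTCACGCGGTACACAATTCC-3'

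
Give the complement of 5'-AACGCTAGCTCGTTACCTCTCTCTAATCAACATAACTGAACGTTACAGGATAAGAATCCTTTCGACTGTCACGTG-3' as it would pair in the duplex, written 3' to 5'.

Base-pairing A↔T, G↔C gives the complement. The complementary strand is antiparallel, so paired with a 5'→3' strand it runs 3'→5'.

3'-TTGCGATCGAGCAATGGAGAGAGATTAGTTGTATTGACTTGCAATGTCCTATTCTTAGGAAAGCTGACAGTGCAC-5'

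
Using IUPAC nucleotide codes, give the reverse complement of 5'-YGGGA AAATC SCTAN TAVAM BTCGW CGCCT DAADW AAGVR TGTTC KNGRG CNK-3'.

Standard pairs A↔T, G↔C; ambiguity codes pair R↔Y, M↔K, W↔W, S↔S, B↔V, D↔H, N↔N. Complement (RCCCTTTTAGSGATNATBTKVAGCWGCGGAHTTHWTTCBYACAAGMNCYCGNM), then reverse for 5'→3'.

5′-MNGCYCNMGAACAYBCTTWHTTHAGGCGWCGAVKTBTANTAGSGATTTTCCCR-3′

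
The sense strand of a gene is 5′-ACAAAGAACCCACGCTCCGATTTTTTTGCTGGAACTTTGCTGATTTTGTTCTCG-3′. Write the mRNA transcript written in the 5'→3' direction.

mRNA has the coding-strand sequence with U in place of T.

5'-ACAAAGAACCCACGCUCCGAUUUUUUUGCUGGAACUUUGCUGAUUUUGUUCUCG-3'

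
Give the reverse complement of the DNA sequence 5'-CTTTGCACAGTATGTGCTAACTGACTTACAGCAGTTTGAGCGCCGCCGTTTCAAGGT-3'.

5'-ACCTTGAAACGGCGGCGCTCAAACTGCTGTAAGTCAGTTAGCACATACTGTGCAAAG-3'

Complement each base (A↔T, G↔C): GAAACGTGTCATACACGATTGACTGAATGTCGTCAAACTCGCGGCGGCAAAGTTCCA. Then reverse.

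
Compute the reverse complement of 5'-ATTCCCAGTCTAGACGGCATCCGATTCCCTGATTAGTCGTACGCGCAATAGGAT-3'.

Complement each base (A↔T, G↔C): TAAGGGTCAGATCTGCCGTAGGCTAAGGGACTAATCAGCATGCGCGTTATCCTA. Then reverse.

5′-ATCCTATTGCGCGTACGACTAATCAGGGAATCGGATGCCGTCTAGACTGGGAAT-3′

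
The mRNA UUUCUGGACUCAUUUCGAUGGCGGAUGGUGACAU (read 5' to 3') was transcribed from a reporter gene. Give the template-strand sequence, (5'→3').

5'-ATGTCACCATCCGCCATCGAAATGAGTCCAGAAA-3'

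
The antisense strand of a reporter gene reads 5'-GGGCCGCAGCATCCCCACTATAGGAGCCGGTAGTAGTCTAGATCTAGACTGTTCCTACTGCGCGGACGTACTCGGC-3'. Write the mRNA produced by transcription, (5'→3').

The mRNA has the sequence of the coding strand (reverse complement of the template) with T→U. Reverse complement of GGGCCGCAGCATCCCCACTATAGGAGCCGGTAGTAGTCTAGATCTAGACTGTTCCTACTGCGCGGACGTACTCGGC is GCCGAGTACGTCCGCGCAGTAGGAACAGTCTAGATCTAGACTACTACCGGCTCCTATAGTGGGGATGCTGCGGCCC; then T→U.

5'-GCCGAGUACGUCCGCGCAGUAGGAACAGUCUAGAUCUAGACUACUACCGGCUCCUAUAGUGGGGAUGCUGCGGCCC-3'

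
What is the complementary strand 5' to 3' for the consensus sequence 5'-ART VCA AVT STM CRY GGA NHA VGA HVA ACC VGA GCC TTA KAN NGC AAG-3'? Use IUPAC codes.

5'-CTTGCNNTMTAAGGCTCBGGTTBDTCBTDNTCCRYGKASABTTGBAYT-3'

Standard pairs A↔T, G↔C; ambiguity codes pair R↔Y, M↔K, S↔S, H↔D, V↔B, N↔N. Complement (TYABGTTBASAKGYRCCTNDTBCTDBTTGGBCTCGGAATMTNNCGTTC), then reverse for 5'→3'.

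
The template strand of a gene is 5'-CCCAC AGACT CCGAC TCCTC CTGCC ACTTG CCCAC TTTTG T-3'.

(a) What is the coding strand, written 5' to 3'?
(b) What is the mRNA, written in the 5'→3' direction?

(a) 5'-ACAAAAGTGGGCAAGTGGCAGGAGGAGTCGGAGTCTGTGGG-3'
(b) 5'-ACAAAAGUGGGCAAGUGGCAGGAGGAGUCGGAGUCUGUGGG-3'

(a) The coding strand is the reverse complement of the template: complement GGGTGTCTGAGGCTGAGGAGGACGGTGAACGGGTGAAAACA, then reverse.
(b) mRNA has the coding-strand sequence with T→U.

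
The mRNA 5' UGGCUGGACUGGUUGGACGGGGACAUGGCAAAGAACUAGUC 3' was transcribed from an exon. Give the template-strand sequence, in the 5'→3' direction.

Replace U with T to get the coding DNA strand: TGGCTGGACTGGTTGGACGGGGACATGGCAAAGAACTAGTC. The template strand is its reverse complement (complement ACCGACCTGACCAACCTGCCCCTGTACCGTTTCTTGATCAG, then reverse).

5′-GACTAGTTCTTTGCCATGTCCCCGTCCAACCAGTCCAGCCA-3′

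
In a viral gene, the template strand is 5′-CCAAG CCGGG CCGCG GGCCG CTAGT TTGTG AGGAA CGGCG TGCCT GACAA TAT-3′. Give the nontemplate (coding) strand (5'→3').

The coding strand is complementary and antiparallel to the template: take the complement (A↔T, G↔C) and reverse.

5′-ATATTGTCAGGCACGCCGTTCCTCACAAACTAGCGGCCCGCGGCCCGGCTTGG-3′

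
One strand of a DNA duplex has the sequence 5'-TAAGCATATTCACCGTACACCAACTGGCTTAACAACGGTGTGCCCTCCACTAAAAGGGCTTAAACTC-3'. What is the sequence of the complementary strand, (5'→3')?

5'-GAGTTTAAGCCCTTTTAGTGGAGGGCACACCGTTGTTAAGCCAGTTGGTGTACGGTGAATATGCTTA-3'

The complement of TAAGCATATTCACCGTACACCAACTGGCTTAACAACGGTGTGCCCTCCACTAAAAGGGCTTAAACTC is ATTCGTATAAGTGGCATGTGGTTGACCGAATTGTTGCCACACGGGAGGTGATTTTCCCGAATTTGAG (A↔T, G↔C). DNA strands are antiparallel, so the complementary strand runs 3'→5'; reversing gives the 5'→3' form.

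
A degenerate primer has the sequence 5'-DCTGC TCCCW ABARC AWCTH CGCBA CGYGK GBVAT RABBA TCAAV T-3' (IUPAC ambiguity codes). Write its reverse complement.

5′-ABTTGATVVTYATBVCMCRCGTVGCGDAGWTGYTVTWGGGAGCAGH-3′

Standard pairs A↔T, G↔C; ambiguity codes pair R↔Y, K↔M, W↔W, B↔V, D↔H. Complement (HGACGAGGGWTVTYGTWGADGCGVTGCRCMCVBTAYTVVTAGTTBA), then reverse for 5'→3'.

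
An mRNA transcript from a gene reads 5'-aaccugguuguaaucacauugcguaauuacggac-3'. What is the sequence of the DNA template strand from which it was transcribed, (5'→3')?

5'-GTCCGTAATTACGCAATGTGATTACAACCAGGTT-3'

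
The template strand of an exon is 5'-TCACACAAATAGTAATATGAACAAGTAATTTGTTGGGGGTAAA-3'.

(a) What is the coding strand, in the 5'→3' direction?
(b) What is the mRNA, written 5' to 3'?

(a) The coding strand is the reverse complement of the template: complement AGTGTGTTTATCATTATACTTGTTCATTAAACAACCCCCATTT, then reverse.
(b) mRNA has the coding-strand sequence with T→U.

(a) 5'-TTTACCCCCAACAAATTACTTGTTCATATTACTATTTGTGTGA-3'
(b) 5′-UUUACCCCCAACAAAUUACUUGUUCAUAUUACUAUUUGUGUGA-3′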